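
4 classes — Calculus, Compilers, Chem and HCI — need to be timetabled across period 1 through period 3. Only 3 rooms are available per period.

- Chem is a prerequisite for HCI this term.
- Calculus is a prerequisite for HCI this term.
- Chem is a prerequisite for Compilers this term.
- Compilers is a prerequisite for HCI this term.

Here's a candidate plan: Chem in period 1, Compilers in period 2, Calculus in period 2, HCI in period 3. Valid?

Yes, all constraints hold

Chem is a prerequisite for HCI this term — holds.
Calculus is a prerequisite for HCI this term — holds.
Compilers is a prerequisite for HCI this term — holds.
Chem is a prerequisite for Compilers this term — holds.
Only 3 rooms are available per period — holds.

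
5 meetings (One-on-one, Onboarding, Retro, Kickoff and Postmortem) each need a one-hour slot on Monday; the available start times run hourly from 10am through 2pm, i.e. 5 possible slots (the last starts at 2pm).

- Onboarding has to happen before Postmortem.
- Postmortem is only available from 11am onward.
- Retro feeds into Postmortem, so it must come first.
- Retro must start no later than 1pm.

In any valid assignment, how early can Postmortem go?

Postmortem is available from 11am.
Postmortem at 11am is achievable: One-on-one -> 10am; Retro -> 10am; Postmortem -> 11am; Onboarding -> 10am; Kickoff -> 10am.

11am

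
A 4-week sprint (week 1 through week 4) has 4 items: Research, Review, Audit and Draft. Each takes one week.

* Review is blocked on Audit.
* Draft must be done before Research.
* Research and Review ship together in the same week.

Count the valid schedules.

Splitting on Research: it can be week 2 (1), week 3 (4), week 4 (9). Listing each branch's schedules as (Review, Audit, Draft) by week number:
Research=week 2: (2,1,1) — 1.
Research=week 3: (3,1,1) (3,1,2) (3,2,1) (3,2,2) — 4.
Research=week 4: (4,1,1) (4,1,2) (4,1,3) (4,2,1) (4,2,2) (4,2,3) (4,3,1) (4,3,2) (4,3,3) — 9.
Summing: 1 + 4 + 9 = 14.

14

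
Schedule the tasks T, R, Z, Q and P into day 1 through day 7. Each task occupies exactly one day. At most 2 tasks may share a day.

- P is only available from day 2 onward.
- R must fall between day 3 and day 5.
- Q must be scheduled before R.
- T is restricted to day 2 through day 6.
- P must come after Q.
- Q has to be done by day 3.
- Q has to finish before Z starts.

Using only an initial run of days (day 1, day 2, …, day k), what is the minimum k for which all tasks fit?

The precedence chain requires at least 2 distinct days.
With at most 2 per day and 5 tasks, at least 3 days are needed.
R can't be placed before day 3, so the schedule must run through at least day 3.
3 works (last occupied day: day 3): for example P in day 2; Z in day 3; Q in day 1; T in day 2; R in day 3.

3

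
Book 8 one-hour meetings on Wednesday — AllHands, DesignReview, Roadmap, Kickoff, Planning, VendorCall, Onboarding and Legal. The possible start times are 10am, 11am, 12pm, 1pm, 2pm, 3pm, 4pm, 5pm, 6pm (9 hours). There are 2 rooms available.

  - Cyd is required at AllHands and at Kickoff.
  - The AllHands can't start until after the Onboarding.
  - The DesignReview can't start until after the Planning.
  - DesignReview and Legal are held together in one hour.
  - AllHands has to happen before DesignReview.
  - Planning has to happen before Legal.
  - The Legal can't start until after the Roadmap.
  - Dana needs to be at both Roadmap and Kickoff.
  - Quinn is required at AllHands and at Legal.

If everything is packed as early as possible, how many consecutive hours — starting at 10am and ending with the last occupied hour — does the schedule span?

4 hours

The precedence chain requires at least 3 distinct hours.
With at most 2 per hour and 8 meetings, at least 4 hours are needed.
4 works (last occupied hour: 1pm): for example Legal=12pm, Roadmap=11am, Kickoff=1pm, Planning=10am, VendorCall=1pm, DesignReview=12pm, AllHands=11am, Onboarding=10am.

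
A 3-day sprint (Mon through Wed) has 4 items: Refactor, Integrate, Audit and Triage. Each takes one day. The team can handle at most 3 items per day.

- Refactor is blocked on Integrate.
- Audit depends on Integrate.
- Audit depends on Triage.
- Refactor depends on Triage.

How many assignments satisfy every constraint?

7

Splitting on Refactor: it can be Tue (2), Wed (5). Listing each branch's schedules as (Integrate, Audit, Triage):
Refactor=Tue: (Mon,Tue,Mon) (Mon,Wed,Mon) — 2.
Refactor=Wed: (Mon,Tue,Mon) (Mon,Wed,Mon) (Mon,Wed,Tue) (Tue,Wed,Mon) (Tue,Wed,Tue) — 5.
Summing: 2 + 5 = 7.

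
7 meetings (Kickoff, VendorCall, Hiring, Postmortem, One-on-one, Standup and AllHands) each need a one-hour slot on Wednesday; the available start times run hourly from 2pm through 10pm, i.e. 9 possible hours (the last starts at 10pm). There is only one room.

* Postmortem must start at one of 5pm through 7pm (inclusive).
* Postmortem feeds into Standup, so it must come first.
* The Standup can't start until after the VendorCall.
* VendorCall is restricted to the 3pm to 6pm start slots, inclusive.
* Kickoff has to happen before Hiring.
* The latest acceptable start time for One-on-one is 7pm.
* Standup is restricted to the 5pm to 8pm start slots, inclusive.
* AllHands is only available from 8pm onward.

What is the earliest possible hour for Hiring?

3pm

Precedence pushes Hiring to at least 3pm.
Hiring at 3pm is achievable: Postmortem in 5pm, Kickoff in 2pm, Standup in 6pm, Hiring in 3pm, VendorCall in 4pm, AllHands in 8pm, One-on-one in 7pm.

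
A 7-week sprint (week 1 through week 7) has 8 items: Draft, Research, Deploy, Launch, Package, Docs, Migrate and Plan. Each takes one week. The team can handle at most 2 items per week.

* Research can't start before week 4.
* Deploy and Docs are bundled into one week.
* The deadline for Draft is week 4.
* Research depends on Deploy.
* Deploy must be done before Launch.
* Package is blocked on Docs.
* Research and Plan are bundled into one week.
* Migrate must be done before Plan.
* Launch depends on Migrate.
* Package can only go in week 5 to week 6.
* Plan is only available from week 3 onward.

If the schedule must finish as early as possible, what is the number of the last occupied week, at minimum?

week 5

The precedence chain requires at least 2 distinct weeks.
With at most 2 per week and 8 work items, at least 4 weeks are needed.
Package can't be placed before week 5, so the schedule must run through at least week 5.
5 works (last occupied week: week 5): for example Docs in week 2; Plan in week 4; Research in week 4; Launch in week 3; Package in week 5; Migrate in week 1; Draft in week 1; Deploy in week 2.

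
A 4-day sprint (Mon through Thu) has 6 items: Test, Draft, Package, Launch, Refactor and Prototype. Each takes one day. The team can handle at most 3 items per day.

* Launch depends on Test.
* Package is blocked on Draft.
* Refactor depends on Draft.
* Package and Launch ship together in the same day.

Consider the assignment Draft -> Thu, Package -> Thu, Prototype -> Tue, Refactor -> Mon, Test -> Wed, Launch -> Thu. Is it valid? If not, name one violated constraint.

Invalid. Refactor depends on Draft.

Refactor depends on Draft — violated.
The team can handle at most 3 items per day — holds.
Package is blocked on Draft — violated.
Launch depends on Test — holds.
Package and Launch ship together in the same day — holds.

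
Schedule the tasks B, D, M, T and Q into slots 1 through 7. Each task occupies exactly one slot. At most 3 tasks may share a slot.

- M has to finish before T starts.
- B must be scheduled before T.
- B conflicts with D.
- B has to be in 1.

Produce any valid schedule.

T=2; M=1; Q=1; D=2; B=1

Checking: B(1) before T(2); M(1) before T(2); B(1) != D(2); B=1 in [1,1]; max 3 per slot (cap 3).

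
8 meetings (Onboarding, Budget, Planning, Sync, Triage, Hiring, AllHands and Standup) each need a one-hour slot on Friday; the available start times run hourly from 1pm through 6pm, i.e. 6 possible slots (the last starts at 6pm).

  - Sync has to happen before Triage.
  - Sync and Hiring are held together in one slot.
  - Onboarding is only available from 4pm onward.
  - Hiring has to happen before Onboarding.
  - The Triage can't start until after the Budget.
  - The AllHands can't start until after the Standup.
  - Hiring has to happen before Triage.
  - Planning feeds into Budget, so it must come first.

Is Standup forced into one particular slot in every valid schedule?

No

Standup can be 1pm (e.g. Planning -> 1pm; AllHands -> 2pm; Sync -> 1pm; Onboarding -> 4pm; Budget -> 2pm; Standup -> 1pm; Triage -> 3pm; Hiring -> 1pm) or 2pm (e.g. Budget=2pm, Onboarding=4pm, Standup=2pm, Triage=3pm, Planning=1pm, Hiring=1pm, Sync=1pm, AllHands=3pm).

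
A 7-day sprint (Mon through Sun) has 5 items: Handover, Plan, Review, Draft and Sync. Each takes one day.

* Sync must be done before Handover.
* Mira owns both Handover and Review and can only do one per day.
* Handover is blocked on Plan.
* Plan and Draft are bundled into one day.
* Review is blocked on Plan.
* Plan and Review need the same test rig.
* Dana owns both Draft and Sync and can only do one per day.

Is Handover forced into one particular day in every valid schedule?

Handover can be Wed (e.g. Review -> Tue, Draft -> Mon, Sync -> Tue, Handover -> Wed, Plan -> Mon) or Thu (e.g. Draft -> Mon, Sync -> Tue, Review -> Tue, Handover -> Thu, Plan -> Mon).

No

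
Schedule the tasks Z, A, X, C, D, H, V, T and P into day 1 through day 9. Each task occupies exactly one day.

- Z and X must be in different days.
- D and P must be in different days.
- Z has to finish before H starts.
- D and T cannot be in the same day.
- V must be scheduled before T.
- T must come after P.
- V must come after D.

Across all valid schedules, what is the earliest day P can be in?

Downstream work caps P at day 8.
P at day 1 is achievable: T in day 4; X in day 2; H in day 2; Z in day 1; A in day 1; C in day 1; D in day 2; P in day 1; V in day 3.

day 1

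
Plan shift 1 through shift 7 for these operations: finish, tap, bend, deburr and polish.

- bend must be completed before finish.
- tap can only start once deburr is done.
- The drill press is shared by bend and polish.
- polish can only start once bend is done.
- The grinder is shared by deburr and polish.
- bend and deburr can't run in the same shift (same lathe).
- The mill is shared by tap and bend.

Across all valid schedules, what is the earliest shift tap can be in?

shift 2

Precedence pushes tap to at least shift 2.
tap at shift 2 is achievable: deburr in shift 1; bend in shift 3; polish in shift 4; tap in shift 2; finish in shift 4.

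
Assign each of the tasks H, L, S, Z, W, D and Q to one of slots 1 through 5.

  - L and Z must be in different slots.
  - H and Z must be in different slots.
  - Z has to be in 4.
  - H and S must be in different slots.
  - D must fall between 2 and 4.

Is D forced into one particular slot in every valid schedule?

D can be 2 (e.g. H in 1, W in 1, Z in 4, L in 1, Q in 1, S in 2, D in 2) or 3 (e.g. H in 1; D in 3; W in 1; Z in 4; L in 1; S in 2; Q in 1).

No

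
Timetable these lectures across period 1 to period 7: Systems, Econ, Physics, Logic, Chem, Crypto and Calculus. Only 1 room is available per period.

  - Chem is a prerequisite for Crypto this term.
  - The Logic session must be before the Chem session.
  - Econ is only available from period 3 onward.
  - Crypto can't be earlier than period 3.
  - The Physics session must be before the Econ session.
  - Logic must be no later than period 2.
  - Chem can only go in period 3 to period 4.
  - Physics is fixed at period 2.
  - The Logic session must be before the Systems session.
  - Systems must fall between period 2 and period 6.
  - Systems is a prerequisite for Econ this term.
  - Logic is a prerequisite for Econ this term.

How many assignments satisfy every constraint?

21

Splitting on Systems: it can be period 3 (6), period 4 (6), period 5 (6), period 6 (3). Listing each branch's schedules as (Econ, Physics, Logic, Chem, Crypto, Calculus) by period number:
Systems=period 3: (5,2,1,4,6,7) (5,2,1,4,7,6) (6,2,1,4,5,7) (6,2,1,4,7,5) (7,2,1,4,5,6) (7,2,1,4,6,5) — 6.
Systems=period 4: (5,2,1,3,6,7) (5,2,1,3,7,6) (6,2,1,3,5,7) (6,2,1,3,7,5) (7,2,1,3,5,6) (7,2,1,3,6,5) — 6.
Systems=period 5: (6,2,1,3,4,7) (6,2,1,3,7,4) (6,2,1,4,7,3) (7,2,1,3,4,6) (7,2,1,3,6,4) (7,2,1,4,6,3) — 6.
Systems=period 6: (7,2,1,3,4,5) (7,2,1,3,5,4) (7,2,1,4,5,3) — 3.
Summing: 6 + 6 + 6 + 3 = 21.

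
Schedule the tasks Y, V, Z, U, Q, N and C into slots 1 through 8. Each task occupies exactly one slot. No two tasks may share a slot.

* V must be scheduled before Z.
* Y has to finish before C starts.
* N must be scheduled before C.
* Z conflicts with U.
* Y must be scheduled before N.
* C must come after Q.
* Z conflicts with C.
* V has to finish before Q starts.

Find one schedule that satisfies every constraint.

V -> 2, Q -> 3, U -> 7, N -> 4, Y -> 1, C -> 5, Z -> 6

Checking: Y(1) before C(5); Q(3) before C(5); V(2) before Z(6); V(2) before Q(3); N(4) before C(5); Y(1) before N(4); Z(6) != C(5); Z(6) != U(7); max 1 per slot (cap 1).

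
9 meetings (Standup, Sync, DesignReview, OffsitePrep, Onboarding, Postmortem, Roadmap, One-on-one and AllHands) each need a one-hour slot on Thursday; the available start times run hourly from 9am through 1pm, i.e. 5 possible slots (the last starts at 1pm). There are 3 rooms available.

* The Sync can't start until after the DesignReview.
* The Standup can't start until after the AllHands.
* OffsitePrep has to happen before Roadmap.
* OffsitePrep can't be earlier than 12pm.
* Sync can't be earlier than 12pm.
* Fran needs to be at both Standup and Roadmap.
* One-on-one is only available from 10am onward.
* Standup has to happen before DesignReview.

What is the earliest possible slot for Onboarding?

9am

Onboarding at 9am is achievable: Postmortem -> 9am, OffsitePrep -> 12pm, DesignReview -> 11am, One-on-one -> 10am, Sync -> 12pm, Roadmap -> 1pm, Onboarding -> 9am, AllHands -> 9am, Standup -> 10am.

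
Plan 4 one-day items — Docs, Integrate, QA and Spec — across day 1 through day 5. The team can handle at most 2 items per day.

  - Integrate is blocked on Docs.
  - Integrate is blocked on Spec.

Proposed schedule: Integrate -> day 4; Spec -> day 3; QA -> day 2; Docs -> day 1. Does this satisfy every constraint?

Yes

Integrate is blocked on Docs — holds.
Integrate is blocked on Spec — holds.
The team can handle at most 2 items per day — holds.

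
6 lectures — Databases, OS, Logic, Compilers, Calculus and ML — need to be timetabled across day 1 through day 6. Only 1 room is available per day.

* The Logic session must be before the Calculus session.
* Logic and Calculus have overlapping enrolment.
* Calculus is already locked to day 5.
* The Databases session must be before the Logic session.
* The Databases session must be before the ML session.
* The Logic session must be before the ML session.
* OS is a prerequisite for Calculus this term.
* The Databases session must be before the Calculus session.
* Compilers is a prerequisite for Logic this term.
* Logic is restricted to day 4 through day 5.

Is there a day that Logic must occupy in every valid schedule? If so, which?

day 4

Logic's window is day 4–day 5.
Calculus is fixed at day 5, and Logic can't share a day with Calculus.
So Logic must be day 4.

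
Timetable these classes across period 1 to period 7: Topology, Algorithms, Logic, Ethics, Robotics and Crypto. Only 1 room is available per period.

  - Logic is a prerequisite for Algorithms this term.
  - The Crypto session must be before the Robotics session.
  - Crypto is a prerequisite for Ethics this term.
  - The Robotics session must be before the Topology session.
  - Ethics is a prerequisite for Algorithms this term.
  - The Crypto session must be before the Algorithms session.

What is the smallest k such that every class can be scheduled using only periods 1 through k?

The precedence chain requires at least 3 distinct periods.
With at most 1 per period and 6 classes, at least 6 periods are needed.
6 works (last occupied period: period 6): for example Ethics in period 2, Crypto in period 1, Robotics in period 5, Algorithms in period 4, Logic in period 3, Topology in period 6.

6 periods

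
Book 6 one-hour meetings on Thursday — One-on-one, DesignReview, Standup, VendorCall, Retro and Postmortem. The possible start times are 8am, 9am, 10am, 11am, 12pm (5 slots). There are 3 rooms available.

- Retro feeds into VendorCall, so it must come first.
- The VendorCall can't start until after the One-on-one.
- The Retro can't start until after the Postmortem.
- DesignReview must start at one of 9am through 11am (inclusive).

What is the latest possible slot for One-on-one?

11am

Downstream work caps One-on-one at 11am.
One-on-one at 11am is achievable: Postmortem -> 8am; VendorCall -> 12pm; DesignReview -> 9am; Retro -> 9am; Standup -> 8am; One-on-one -> 11am.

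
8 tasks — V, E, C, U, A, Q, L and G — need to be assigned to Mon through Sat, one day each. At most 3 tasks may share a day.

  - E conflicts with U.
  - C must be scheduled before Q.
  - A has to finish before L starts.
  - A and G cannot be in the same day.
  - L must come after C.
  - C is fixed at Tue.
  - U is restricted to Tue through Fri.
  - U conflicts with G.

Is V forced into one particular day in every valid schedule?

V can be Mon (e.g. L in Wed; Q in Wed; U in Tue; V in Mon; C in Tue; G in Wed; E in Mon; A in Mon) or Tue (e.g. C -> Tue, U -> Tue, L -> Wed, Q -> Wed, A -> Mon, E -> Mon, G -> Wed, V -> Tue).

No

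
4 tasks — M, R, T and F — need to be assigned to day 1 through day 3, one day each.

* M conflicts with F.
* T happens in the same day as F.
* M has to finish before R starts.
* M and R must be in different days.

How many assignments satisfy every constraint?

Splitting on M: it can be day 1 (4), day 2 (2). Listing each branch's schedules as (R, T, F) by day number:
M=day 1: (2,2,2) (2,3,3) (3,2,2) (3,3,3) — 4.
M=day 2: (3,1,1) (3,3,3) — 2.
Summing: 4 + 2 = 6.

6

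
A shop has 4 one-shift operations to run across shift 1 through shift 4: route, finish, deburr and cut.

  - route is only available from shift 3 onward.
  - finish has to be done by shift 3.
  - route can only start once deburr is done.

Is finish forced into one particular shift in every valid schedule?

finish can be shift 1 (e.g. route -> shift 3, deburr -> shift 1, cut -> shift 1, finish -> shift 1) or shift 2 (e.g. finish in shift 2, cut in shift 1, deburr in shift 1, route in shift 3).

No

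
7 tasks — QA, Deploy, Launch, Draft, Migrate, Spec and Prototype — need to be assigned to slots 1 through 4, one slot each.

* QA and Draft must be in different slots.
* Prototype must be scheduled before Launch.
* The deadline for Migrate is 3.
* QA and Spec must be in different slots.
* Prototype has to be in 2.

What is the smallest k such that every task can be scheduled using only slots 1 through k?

The precedence chain requires at least 2 distinct slots.
Propagating the time windows through the other constraints, Launch can't land before 3, so the schedule must run through at least slot 3.
3 works (last occupied slot: 3): for example Deploy=1, QA=1, Prototype=2, Launch=3, Migrate=1, Spec=2, Draft=2.

3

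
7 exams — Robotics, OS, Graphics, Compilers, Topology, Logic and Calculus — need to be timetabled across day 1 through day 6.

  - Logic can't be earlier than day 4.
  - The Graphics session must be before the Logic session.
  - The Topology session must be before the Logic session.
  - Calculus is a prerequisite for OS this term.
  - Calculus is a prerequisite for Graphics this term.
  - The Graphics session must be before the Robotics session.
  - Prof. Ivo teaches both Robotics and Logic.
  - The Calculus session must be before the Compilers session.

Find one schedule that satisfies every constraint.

Logic=day 4, Topology=day 1, Calculus=day 1, Compilers=day 2, Robotics=day 3, OS=day 2, Graphics=day 2

Checking: Calculus(day 1) before Graphics(day 2); Calculus(day 1) before Compilers(day 2); Calculus(day 1) before OS(day 2); Topology(day 1) before Logic(day 4); Graphics(day 2) before Logic(day 4); Graphics(day 2) before Robotics(day 3); Robotics(day 3) != Logic(day 4); Logic=day 4 in [day 4,day 6].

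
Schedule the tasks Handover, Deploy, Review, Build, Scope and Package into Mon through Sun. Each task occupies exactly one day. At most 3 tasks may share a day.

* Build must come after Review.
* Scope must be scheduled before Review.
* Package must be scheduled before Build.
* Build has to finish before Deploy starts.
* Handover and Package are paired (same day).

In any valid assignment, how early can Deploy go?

Thu

Precedence pushes Deploy to at least Thu.
Deploy at Thu is achievable: Deploy in Thu; Scope in Mon; Package in Mon; Handover in Mon; Build in Wed; Review in Tue.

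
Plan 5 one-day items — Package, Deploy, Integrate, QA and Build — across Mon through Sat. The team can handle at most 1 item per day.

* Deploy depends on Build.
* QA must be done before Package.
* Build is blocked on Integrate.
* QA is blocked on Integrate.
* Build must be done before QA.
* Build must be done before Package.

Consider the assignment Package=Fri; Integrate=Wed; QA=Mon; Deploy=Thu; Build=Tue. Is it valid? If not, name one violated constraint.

Build is blocked on Integrate — violated.
Build must be done before Package — holds.
QA is blocked on Integrate — violated.
Deploy depends on Build — holds.
Build must be done before QA — violated.
QA must be done before Package — holds.
The team can handle at most 1 item per day — holds.

No — it violates: QA is blocked on Integrate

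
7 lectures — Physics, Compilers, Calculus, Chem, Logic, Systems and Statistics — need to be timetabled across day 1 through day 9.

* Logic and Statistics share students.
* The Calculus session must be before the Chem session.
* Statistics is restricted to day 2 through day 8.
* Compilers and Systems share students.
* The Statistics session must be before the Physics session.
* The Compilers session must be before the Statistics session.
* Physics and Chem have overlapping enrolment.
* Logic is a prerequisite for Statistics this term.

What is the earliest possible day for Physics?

day 3

Precedence pushes Physics to at least day 3.
Physics at day 3 is achievable: Logic in day 1; Chem in day 2; Compilers in day 1; Statistics in day 2; Systems in day 2; Physics in day 3; Calculus in day 1.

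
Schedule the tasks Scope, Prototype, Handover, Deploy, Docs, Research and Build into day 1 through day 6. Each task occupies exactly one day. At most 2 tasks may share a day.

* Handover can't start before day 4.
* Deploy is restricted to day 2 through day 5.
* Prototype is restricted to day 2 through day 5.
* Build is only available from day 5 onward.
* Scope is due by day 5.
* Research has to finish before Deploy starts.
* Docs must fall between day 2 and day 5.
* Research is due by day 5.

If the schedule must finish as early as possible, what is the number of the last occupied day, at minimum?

The precedence chain requires at least 2 distinct days.
With at most 2 per day and 7 tasks, at least 4 days are needed.
Build can't be placed before day 5, so the schedule must run through at least day 5.
5 works (last occupied day: day 5): for example Handover in day 4; Deploy in day 2; Build in day 5; Docs in day 3; Research in day 1; Scope in day 1; Prototype in day 2.

day 5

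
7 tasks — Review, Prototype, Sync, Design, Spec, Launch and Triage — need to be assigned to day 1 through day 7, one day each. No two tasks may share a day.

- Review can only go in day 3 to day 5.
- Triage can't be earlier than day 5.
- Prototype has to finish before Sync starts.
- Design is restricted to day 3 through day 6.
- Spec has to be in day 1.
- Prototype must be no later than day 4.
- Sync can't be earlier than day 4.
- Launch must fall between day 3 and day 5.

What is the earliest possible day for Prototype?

day 2

Prototype's own window allows nothing later than day 4.
Prototype at day 2 is achievable: Triage in day 5, Design in day 6, Prototype in day 2, Review in day 3, Spec in day 1, Launch in day 4, Sync in day 7.
Nothing earlier works — the capacity limit rule out every day before day 2.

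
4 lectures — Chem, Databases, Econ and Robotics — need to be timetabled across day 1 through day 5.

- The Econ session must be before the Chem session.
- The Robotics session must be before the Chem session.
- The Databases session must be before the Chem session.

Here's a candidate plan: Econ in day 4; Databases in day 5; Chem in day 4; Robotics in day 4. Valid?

The Robotics session must be before the Chem session — violated.
The Databases session must be before the Chem session — violated.
The Econ session must be before the Chem session — violated.

No. The Databases session must be before the Chem session is not satisfied.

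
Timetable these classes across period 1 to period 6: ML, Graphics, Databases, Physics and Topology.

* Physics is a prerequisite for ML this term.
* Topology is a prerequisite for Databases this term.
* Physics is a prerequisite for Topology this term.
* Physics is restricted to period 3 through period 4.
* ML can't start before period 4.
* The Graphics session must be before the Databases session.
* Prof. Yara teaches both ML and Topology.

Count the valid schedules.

33

Splitting on ML: it can be period 4 (5), period 5 (9), period 6 (19). Listing each branch's schedules as (Graphics, Databases, Physics, Topology) by period number:
ML=period 4: (1,6,3,5) (2,6,3,5) (3,6,3,5) (4,6,3,5) (5,6,3,5) — 5.
ML=period 5: (1,5,3,4) (1,6,3,4) (2,5,3,4) (2,6,3,4) (3,5,3,4) (3,6,3,4) (4,5,3,4) (4,6,3,4) (5,6,3,4) — 9.
ML=period 6: (1,5,3,4) (1,6,3,4) (1,6,3,5) (1,6,4,5) (2,5,3,4) (2,6,3,4) (2,6,3,5) (2,6,4,5) (3,5,3,4) (3,6,3,4) (3,6,3,5) (3,6,4,5) (4,5,3,4) (4,6,3,4) (4,6,3,5) (4,6,4,5) (5,6,3,4) (5,6,3,5) (5,6,4,5) — 19.
Summing: 5 + 9 + 19 = 33.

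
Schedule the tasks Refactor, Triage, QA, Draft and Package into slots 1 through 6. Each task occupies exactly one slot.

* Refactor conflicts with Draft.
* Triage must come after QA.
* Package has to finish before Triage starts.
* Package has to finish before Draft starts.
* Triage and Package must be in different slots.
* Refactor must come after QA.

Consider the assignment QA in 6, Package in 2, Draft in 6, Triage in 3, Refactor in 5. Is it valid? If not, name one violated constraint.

No — it violates: Triage must come after QA

Refactor conflicts with Draft — holds.
Package has to finish before Triage starts — holds.
Triage must come after QA — violated.
Package has to finish before Draft starts — holds.
Triage and Package must be in different slots — holds.
Refactor must come after QA — violated.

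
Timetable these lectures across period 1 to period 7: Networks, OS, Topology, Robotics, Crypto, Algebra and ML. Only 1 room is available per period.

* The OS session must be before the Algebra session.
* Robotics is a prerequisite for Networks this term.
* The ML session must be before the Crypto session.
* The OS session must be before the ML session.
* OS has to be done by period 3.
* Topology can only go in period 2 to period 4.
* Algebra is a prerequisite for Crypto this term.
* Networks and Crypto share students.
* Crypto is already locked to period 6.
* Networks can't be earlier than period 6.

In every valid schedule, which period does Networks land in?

Networks's window is period 6–period 7.
Crypto is fixed at period 6, and Networks can't share a period with Crypto.
So Networks must be period 7.

period 7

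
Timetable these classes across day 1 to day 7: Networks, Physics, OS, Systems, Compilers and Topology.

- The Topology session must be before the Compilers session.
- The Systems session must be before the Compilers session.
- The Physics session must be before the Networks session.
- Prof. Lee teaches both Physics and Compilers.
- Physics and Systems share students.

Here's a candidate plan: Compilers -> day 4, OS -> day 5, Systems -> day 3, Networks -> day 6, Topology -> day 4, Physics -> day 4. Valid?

The Systems session must be before the Compilers session — holds.
The Physics session must be before the Networks session — holds.
Prof. Lee teaches both Physics and Compilers — violated.
The Topology session must be before the Compilers session — violated.
Physics and Systems share students — holds.

Invalid. Prof. Lee teaches both Physics and Compilers.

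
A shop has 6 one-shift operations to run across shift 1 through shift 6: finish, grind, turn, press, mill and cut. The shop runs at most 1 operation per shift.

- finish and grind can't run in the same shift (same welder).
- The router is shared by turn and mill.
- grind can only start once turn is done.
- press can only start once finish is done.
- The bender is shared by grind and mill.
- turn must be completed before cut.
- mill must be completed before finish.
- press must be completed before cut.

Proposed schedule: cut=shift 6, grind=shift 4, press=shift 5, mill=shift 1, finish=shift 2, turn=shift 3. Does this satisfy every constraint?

Valid

press can only start once finish is done — holds.
press must be completed before cut — holds.
The bender is shared by grind and mill — holds.
The router is shared by turn and mill — holds.
The shop runs at most 1 operation per shift — holds.
turn must be completed before cut — holds.
mill must be completed before finish — holds.
finish and grind can't run in the same shift (same welder) — holds.
grind can only start once turn is done — holds.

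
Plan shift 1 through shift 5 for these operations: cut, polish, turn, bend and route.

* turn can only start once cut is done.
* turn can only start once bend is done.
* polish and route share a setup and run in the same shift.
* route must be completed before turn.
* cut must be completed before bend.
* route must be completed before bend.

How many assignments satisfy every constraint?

Splitting on cut: it can be shift 1 (10), shift 2 (7), shift 3 (3). Listing each branch's schedules as (polish, turn, bend, route) by shift number:
cut=shift 1: (1,3,2,1) (1,4,2,1) (1,4,3,1) (1,5,2,1) (1,5,3,1) (1,5,4,1) (2,4,3,2) (2,5,3,2) (2,5,4,2) (3,5,4,3) — 10.
cut=shift 2: (1,4,3,1) (1,5,3,1) (1,5,4,1) (2,4,3,2) (2,5,3,2) (2,5,4,2) (3,5,4,3) — 7.
cut=shift 3: (1,5,4,1) (2,5,4,2) (3,5,4,3) — 3.
Summing: 10 + 7 + 3 = 20.

20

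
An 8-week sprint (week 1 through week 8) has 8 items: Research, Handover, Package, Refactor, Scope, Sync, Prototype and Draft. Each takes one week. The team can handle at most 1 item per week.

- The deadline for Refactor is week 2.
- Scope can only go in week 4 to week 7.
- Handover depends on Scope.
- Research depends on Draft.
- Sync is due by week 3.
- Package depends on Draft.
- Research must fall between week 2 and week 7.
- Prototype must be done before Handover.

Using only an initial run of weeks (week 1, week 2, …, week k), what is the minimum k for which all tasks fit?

The precedence chain requires at least 2 distinct weeks.
With at most 1 per week and 8 tasks, at least 8 weeks are needed.
Propagating the time windows through the other constraints, Handover can't land before week 5, so the schedule must run through at least week 5.
8 works (last occupied week: week 8): for example Package in week 8, Sync in week 2, Prototype in week 6, Refactor in week 1, Research in week 5, Scope in week 4, Draft in week 3, Handover in week 7.

8 weeks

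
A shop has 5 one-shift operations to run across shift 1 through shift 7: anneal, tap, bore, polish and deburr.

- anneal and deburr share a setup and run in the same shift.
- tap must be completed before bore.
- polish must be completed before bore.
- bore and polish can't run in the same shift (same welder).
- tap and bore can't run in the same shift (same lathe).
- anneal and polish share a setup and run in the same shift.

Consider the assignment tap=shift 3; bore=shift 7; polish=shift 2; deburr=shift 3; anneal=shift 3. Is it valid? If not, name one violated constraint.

anneal and polish share a setup and run in the same shift — violated.
bore and polish can't run in the same shift (same welder) — holds.
anneal and deburr share a setup and run in the same shift — holds.
tap and bore can't run in the same shift (same lathe) — holds.
tap must be completed before bore — holds.
polish must be completed before bore — holds.

Invalid. anneal and polish share a setup and run in the same shift.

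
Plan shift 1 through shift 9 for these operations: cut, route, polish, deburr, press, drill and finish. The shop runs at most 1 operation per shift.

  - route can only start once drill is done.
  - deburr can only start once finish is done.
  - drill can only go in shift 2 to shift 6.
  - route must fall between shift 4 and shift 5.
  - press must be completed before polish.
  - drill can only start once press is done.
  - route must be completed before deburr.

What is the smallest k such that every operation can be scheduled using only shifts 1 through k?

The precedence chain requires at least 4 distinct shifts.
With at most 1 per shift and 7 operations, at least 7 shifts are needed.
Propagating the time windows through the other constraints, deburr can't land before shift 5, so the schedule must run through at least shift 5.
7 works (last occupied shift: shift 7): for example cut=shift 7; drill=shift 2; press=shift 1; finish=shift 3; polish=shift 6; deburr=shift 5; route=shift 4.

7 shifts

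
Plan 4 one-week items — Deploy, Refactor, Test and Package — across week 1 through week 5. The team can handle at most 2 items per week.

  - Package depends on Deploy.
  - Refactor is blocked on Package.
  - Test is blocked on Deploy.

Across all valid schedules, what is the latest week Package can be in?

week 4

Precedence pushes Package to at least week 2; downstream work caps Package at week 4.
Package at week 4 is achievable: Refactor -> week 5; Deploy -> week 1; Package -> week 4; Test -> week 2.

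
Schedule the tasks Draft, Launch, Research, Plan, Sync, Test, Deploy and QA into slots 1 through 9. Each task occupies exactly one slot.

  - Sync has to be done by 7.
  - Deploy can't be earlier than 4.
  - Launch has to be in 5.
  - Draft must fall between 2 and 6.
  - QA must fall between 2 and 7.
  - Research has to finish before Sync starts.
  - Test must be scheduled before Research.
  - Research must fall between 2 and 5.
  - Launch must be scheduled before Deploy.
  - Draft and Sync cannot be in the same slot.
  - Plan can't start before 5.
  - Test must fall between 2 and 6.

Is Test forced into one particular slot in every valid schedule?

Test can be 2 (e.g. Sync=4; Research=3; Test=2; QA=2; Plan=5; Launch=5; Draft=2; Deploy=6) or 3 (e.g. Deploy=6, Sync=5, Draft=2, Test=3, QA=2, Plan=5, Research=4, Launch=5).

No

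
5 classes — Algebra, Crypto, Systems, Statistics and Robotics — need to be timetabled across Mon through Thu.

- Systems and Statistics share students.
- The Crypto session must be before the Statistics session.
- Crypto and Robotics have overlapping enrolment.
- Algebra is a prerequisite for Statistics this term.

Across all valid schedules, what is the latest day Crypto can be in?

Wed

Downstream work caps Crypto at Wed.
Crypto at Wed is achievable: Crypto -> Wed, Statistics -> Thu, Algebra -> Mon, Systems -> Mon, Robotics -> Mon.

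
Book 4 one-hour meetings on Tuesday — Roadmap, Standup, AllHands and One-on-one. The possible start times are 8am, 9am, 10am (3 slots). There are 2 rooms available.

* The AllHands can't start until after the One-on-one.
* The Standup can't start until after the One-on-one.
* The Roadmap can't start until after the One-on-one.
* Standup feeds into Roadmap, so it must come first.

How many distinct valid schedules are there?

2

Enumerating: Standup -> 9am; Roadmap -> 10am; One-on-one -> 8am; AllHands -> 9am | Standup=9am, AllHands=10am, Roadmap=10am, One-on-one=8am.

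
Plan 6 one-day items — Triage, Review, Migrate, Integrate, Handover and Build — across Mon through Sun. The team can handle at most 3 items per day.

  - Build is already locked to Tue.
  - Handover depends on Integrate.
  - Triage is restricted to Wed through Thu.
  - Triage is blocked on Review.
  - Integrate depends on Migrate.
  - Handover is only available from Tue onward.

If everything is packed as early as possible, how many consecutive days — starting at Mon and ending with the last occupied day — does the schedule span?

3 days

The precedence chain requires at least 3 distinct days.
With at most 3 per day and 6 tasks, at least 2 days are needed.
3 works (last occupied day: Wed): for example Build -> Tue; Handover -> Wed; Migrate -> Mon; Integrate -> Tue; Review -> Mon; Triage -> Wed.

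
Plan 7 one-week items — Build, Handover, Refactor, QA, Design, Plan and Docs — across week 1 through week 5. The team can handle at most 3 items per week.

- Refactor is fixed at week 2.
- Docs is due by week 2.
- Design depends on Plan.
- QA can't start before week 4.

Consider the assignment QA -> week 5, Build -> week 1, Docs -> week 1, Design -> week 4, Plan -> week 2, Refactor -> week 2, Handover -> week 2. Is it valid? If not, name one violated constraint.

Design depends on Plan — holds.
Docs is due by week 2 — holds.
The team can handle at most 3 items per week — holds.
Refactor is fixed at week 2 — holds.
QA can't start before week 4 — holds.

Valid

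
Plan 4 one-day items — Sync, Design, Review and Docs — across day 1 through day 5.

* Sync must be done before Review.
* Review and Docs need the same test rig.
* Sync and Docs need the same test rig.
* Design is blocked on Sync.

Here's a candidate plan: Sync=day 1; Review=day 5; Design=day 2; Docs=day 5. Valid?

No — it violates: Review and Docs need the same test rig

Design is blocked on Sync — holds.
Review and Docs need the same test rig — violated.
Sync and Docs need the same test rig — holds.
Sync must be done before Review — holds.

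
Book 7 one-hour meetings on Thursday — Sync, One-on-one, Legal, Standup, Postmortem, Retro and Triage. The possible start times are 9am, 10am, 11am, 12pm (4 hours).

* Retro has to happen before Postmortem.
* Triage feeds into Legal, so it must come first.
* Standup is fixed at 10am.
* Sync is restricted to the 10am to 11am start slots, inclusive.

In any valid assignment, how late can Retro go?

Downstream work caps Retro at 11am.
Retro at 11am is achievable: One-on-one -> 9am; Retro -> 11am; Postmortem -> 12pm; Triage -> 9am; Sync -> 10am; Legal -> 10am; Standup -> 10am.

11am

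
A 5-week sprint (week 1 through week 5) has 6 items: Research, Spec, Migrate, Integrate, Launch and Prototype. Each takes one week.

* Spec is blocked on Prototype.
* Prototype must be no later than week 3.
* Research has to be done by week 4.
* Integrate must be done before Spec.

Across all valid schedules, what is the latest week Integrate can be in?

week 4

Downstream work caps Integrate at week 4.
Integrate at week 4 is achievable: Launch in week 1, Prototype in week 1, Research in week 1, Spec in week 5, Migrate in week 1, Integrate in week 4.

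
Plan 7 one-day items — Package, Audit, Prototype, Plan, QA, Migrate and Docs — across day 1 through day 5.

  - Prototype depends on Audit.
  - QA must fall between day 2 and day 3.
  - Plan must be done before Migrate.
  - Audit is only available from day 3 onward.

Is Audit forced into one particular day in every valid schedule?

Audit can be day 3 (e.g. QA -> day 2; Docs -> day 1; Package -> day 1; Audit -> day 3; Plan -> day 1; Prototype -> day 4; Migrate -> day 2) or day 4 (e.g. Audit in day 4; Migrate in day 2; Docs in day 1; Package in day 1; Plan in day 1; Prototype in day 5; QA in day 2).

No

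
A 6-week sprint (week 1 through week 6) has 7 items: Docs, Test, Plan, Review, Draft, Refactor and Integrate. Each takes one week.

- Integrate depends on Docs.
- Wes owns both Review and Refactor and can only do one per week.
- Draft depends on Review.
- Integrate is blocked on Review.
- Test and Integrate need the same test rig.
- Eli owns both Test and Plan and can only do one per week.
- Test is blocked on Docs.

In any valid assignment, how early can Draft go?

week 2

Precedence pushes Draft to at least week 2.
Draft at week 2 is achievable: Review -> week 1, Plan -> week 1, Integrate -> week 2, Docs -> week 1, Test -> week 3, Refactor -> week 2, Draft -> week 2.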